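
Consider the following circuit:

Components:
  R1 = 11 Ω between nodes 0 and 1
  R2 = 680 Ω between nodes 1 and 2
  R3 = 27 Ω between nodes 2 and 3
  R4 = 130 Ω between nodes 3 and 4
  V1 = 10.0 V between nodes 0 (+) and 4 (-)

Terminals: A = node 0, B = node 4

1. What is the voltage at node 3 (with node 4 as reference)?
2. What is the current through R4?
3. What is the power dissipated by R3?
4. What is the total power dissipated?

Nodal analysis, taking node 4 as the 0 V reference.
Source V1 fixes V_0 = 10 V.
KCL at each unknown node (sum of currents leaving = 0; resistances in Ω):
  Node 1: (V_1 - 10)/11 + (V_1 - V_2)/680 = 0
  Node 2: (V_2 - V_1)/680 + (V_2 - V_3)/27 = 0
  Node 3: (V_3 - V_2)/27 + (V_3 - 0)/130 = 0
Collecting terms (coefficients in siemens):
  0.09238·V_1 - 0.001471·V_2 = 0.9091
  0.03851·V_2 - 0.001471·V_1 - 0.03704·V_3 = 0
  0.04473·V_3 - 0.03704·V_2 = 0
Solving these 3 simultaneous equations (Gaussian elimination) gives:
  V_1 = 9.87 V, V_2 = 1.851 V, V_3 = 1.533 V
Part 1:
  Read off the nodal solution: V_3 = 1.533 V
Part 2:
  I_R4 = (V_3 - V_4)/R4 = (1.533 - 0)/130 = 0.01179 A
  Magnitude: I_R4 = 0.01179 A
Part 3:
  I_R3 = (V_2 - V_3)/R3 = (1.851 - 1.533)/27 = 0.01179 A
  P_R3 = I_R3² × R3 = (0.01179)² × 27 = 0.003755 W
Part 4:
  Power in each resistor, P = (ΔV)²/R:
    P_R1 = (10 - 9.87)²/11 = 0.00153 W
    P_R2 = (9.87 - 1.851)²/680 = 0.09456 W
    P_R3 = (1.851 - 1.533)²/27 = 0.003755 W
    P_R4 = (1.533 - 0)²/130 = 0.01808 W
  P_total = P_R1 + P_R2 + P_R3 + P_R4 = 0.1179 W

Final answers:
1. V_3 = 1.533 V
2. I_R4 = 0.01179 A
3. P_R3 = 0.003755 W
4. P_total = 0.1179 W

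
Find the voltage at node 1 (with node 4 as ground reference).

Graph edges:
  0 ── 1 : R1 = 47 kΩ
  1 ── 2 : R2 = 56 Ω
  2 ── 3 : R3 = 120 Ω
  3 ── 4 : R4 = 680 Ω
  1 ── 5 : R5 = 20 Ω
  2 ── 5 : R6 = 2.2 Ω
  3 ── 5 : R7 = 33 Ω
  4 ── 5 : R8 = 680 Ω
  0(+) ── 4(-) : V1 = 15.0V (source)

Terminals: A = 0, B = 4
Nodal analysis, taking node 4 as the 0 V reference.
Source V1 fixes V_0 = 15 V.
KCL at each unknown node (sum of currents leaving = 0; resistances in Ω):
  Node 1: (V_1 - 15)/47000 + (V_1 - V_2)/56 + (V_1 - V_5)/20 = 0
  Node 2: (V_2 - V_1)/56 + (V_2 - V_3)/120 + (V_2 - V_5)/2.2 = 0
  Node 3: (V_3 - V_2)/120 + (V_3 - 0)/680 + (V_3 - V_5)/33 = 0
  Node 5: (V_5 - V_1)/20 + (V_5 - V_2)/2.2 + (V_5 - V_3)/33 + (V_5 - 0)/680 = 0
Collecting terms (coefficients in siemens):
  0.06788·V_1 - 0.01786·V_2 - 0.05·V_5 = 0.0003191
  0.4807·V_2 - 0.01786·V_1 - 0.008333·V_3 - 0.4545·V_5 = 0
  0.04011·V_3 - 0.008333·V_2 - 0.0303·V_5 = 0
  0.5363·V_5 - 0.05·V_1 - 0.4545·V_2 - 0.0303·V_3 = 0
Solving these 4 simultaneous equations (Gaussian elimination) gives:
  V_1 = 0.1144 V, V_2 = 0.1098 V, V_3 = 0.1057 V, V_5 = 0.1097 V
The requested potential is V_1 = 0.1144 V.

Final answer: V_1 = 0.1144 V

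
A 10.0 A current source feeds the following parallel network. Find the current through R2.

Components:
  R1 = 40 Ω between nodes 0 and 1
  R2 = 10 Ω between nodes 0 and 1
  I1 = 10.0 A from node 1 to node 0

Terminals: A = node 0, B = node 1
All resistors sit directly between nodes 0 and 1, so they are in parallel and share one voltage V; the full source current 10 A splits among them.
1/R_par = 1/40 + 1/10 = 0.125 S  =>  R_par = 8 Ω
V = I × R_par = 10 × 8 = 80 V
I_R2 = V/R2 = 80/10 = 8 A

Final answer: 8 A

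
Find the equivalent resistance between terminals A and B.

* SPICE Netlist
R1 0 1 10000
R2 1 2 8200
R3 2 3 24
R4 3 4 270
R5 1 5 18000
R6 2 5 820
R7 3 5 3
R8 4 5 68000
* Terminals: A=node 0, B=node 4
The network is not a plain series/parallel combination. Inject a 1 A test current into terminal A (node 0) and return it from terminal B (node 4); then R_eq = V_A / (1 A).
Nodal analysis, taking node 4 as the 0 V reference.
Current source I_test pushes 1 A into node 0 and draws it out of node 4.
KCL at each unknown node (sum of currents leaving = 0; resistances in Ω):
  Node 0: (V_0 - V_1)/10000 - 1 = 0
  Node 1: (V_1 - V_0)/10000 + (V_1 - V_2)/8200 + (V_1 - V_5)/18000 = 0
  Node 2: (V_2 - V_1)/8200 + (V_2 - V_3)/24 + (V_2 - V_5)/820 = 0
  Node 3: (V_3 - V_2)/24 + (V_3 - 0)/270 + (V_3 - V_5)/3 = 0
  Node 5: (V_5 - V_1)/18000 + (V_5 - V_2)/820 + (V_5 - V_3)/3 + (V_5 - 0)/68000 = 0
Collecting terms (coefficients in siemens):
  0.0001·V_0 - 0.0001·V_1 = 1
  0.0002775·V_1 - 0.0001·V_0 - 0.000122·V_2 - 0.00005556·V_5 = 0
  0.04301·V_2 - 0.000122·V_1 - 0.04167·V_3 - 0.00122·V_5 = 0
  0.3787·V_3 - 0.04167·V_2 - 0.3333·V_5 = 0
  0.3346·V_5 - 0.00005556·V_1 - 0.00122·V_2 - 0.3333·V_3 = 0
Solving these 5 simultaneous equations (Gaussian elimination) gives:
  V_0 = 15910 V, V_1 = 5914 V, V_2 = 285 V, V_3 = 268.9 V
  V_5 = 269.9 V
R_eq = V_0 / 1 A = 15910 Ω = 15.91 kΩ

Final answer: 15.91 kΩ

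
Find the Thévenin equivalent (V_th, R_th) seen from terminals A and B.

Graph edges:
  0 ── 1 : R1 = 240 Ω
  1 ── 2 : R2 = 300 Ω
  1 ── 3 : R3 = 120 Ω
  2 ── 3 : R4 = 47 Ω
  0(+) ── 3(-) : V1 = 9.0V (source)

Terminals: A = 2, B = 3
Step 1 — V_th is the open-circuit voltage V_A - V_B (nothing connected across the terminals).
Nodal analysis, taking node 3 as the 0 V reference.
Source V1 fixes V_0 = 9 V.
KCL at each unknown node (sum of currents leaving = 0; resistances in Ω):
  Node 1: (V_1 - 9)/240 + (V_1 - V_2)/300 + (V_1 - 0)/120 = 0
  Node 2: (V_2 - V_1)/300 + (V_2 - 0)/47 = 0
Collecting terms (coefficients in siemens):
  0.01583·V_1 - 0.003333·V_2 = 0.0375
  0.02461·V_2 - 0.003333·V_1 = 0
Determinant D = (0.01583)(0.02461) - (-0.003333)(-0.003333) = 0.0003785
V_1 = [(0.0375)(0.02461) - (-0.003333)(0)]/D = 2.438 V
V_2 = [(0.01583)(0) - (0.0375)(-0.003333)]/D = 0.3302 V
V_th = V_2 - V_3 = 0.3302 - 0 = 0.3302 V
Step 2 — R_th: zero the source — replace V1 by a short circuit (node 3 merges into node 0) — and find the resistance seen between A (node 2) and B (node 0).
Reduce the network between node 2 (A) and node 0 (B) by series/parallel combination:
  Rp1 = R1 ‖ R3 (parallel, both between nodes 0 and 1) = 1/(1/240 + 1/120) = 80 Ω
  Rs1 = R2 + Rp1 (series, joined only at node 1) = 300 + 80 = 380 Ω
  Rp2 = R4 ‖ Rs1 (parallel, both between nodes 0 and 2) = 1/(1/47 + 1/380) = 41.83 Ω
R_th = 41.83 Ω

Final answer: V_th = 0.3302 V, R_th = 41.83 Ω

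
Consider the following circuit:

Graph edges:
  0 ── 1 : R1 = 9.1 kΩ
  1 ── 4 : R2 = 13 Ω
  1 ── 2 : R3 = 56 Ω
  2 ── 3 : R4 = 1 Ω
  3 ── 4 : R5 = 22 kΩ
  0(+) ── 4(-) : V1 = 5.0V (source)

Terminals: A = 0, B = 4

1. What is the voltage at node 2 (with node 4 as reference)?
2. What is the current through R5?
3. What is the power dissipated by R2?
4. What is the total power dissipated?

Nodal analysis, taking node 4 as the 0 V reference.
Source V1 fixes V_0 = 5 V.
KCL at each unknown node (sum of currents leaving = 0; resistances in Ω):
  Node 1: (V_1 - 5)/9100 + (V_1 - 0)/13 + (V_1 - V_2)/56 = 0
  Node 2: (V_2 - V_1)/56 + (V_2 - V_3)/1 = 0
  Node 3: (V_3 - V_2)/1 + (V_3 - 0)/22000 = 0
Collecting terms (coefficients in siemens):
  0.09489·V_1 - 0.01786·V_2 = 0.0005495
  1.018·V_2 - 0.01786·V_1 - 1·V_3 = 0
  1·V_3 - 1·V_2 = 0
Solving these 3 simultaneous equations (Gaussian elimination) gives:
  V_1 = 0.007128 V, V_2 = 0.00711 V, V_3 = 0.00711 V
Part 1:
  Read off the nodal solution: V_2 = 0.00711 V
Part 2:
  I_R5 = (V_3 - V_4)/R5 = (0.00711 - 0)/22000 = 0.0000003232 A
  Magnitude: I_R5 = 0.0000003232 A
Part 3:
  I_R2 = (V_1 - V_4)/R2 = (0.007128 - 0)/13 = 0.0005483 A
  P_R2 = I_R2² × R2 = (0.0005483)² × 13 = 0.000003909 W
Part 4:
  Power in each resistor, P = (ΔV)²/R:
    P_R1 = (5 - 0.007128)²/9100 = 0.002739 W
    P_R2 = (0.007128 - 0)²/13 = 0.000003909 W
    P_R3 = (0.007128 - 0.00711)²/56 = 0.000000000005849 W
    P_R4 = (0.00711 - 0.00711)²/1 = 0.0000000000001044 W
    P_R5 = (0.00711 - 0)²/22000 = 0.000000002298 W
  P_total = P_R1 + P_R2 + P_R3 + P_R4 + P_R5 = 0.002743 W

Final answers:
1. V_2 = 0.00711 V
2. I_R5 = 3.232e-07 A
3. P_R2 = 3.909e-06 W
4. P_total = 0.002743 W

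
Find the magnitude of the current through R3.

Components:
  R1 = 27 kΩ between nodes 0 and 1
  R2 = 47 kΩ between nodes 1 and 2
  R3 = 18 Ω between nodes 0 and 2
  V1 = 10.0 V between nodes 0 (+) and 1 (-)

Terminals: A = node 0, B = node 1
Nodal analysis, taking node 1 as the 0 V reference.
Source V1 fixes V_0 = 10 V.
KCL at each unknown node (sum of currents leaving = 0; resistances in Ω):
  Node 2: (V_2 - 0)/47000 + (V_2 - 10)/18 = 0
Collecting terms: 0.05558 × V_2 = 0.5556  =>  V_2 = 9.996 V
I_R3 = (V_0 - V_2)/R3 = (10 - 9.996)/18 = 0.0002127 A
|I_R3| = 0.0002127 A

Final answer: |I_R3| = 0.0002127 A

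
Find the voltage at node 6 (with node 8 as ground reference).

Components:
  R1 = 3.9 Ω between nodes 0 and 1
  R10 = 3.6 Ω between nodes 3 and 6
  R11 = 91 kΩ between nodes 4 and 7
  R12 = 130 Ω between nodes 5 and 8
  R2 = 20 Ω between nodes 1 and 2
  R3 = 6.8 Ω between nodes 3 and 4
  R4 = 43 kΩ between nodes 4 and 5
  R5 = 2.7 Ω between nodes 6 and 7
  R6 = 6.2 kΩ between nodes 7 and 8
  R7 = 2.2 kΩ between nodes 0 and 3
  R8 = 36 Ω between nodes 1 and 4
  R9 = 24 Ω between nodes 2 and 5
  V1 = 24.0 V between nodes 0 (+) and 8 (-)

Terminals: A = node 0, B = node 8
Nodal analysis, taking node 8 as the 0 V reference.
Source V1 fixes V_0 = 24 V.
KCL at each unknown node (sum of currents leaving = 0; resistances in Ω):
  Node 1: (V_1 - 24)/3.9 + (V_1 - V_2)/20 + (V_1 - V_4)/36 = 0
  Node 2: (V_2 - V_1)/20 + (V_2 - V_5)/24 = 0
  Node 3: (V_3 - V_4)/6.8 + (V_3 - 24)/2200 + (V_3 - V_6)/3.6 = 0
  Node 4: (V_4 - V_3)/6.8 + (V_4 - V_5)/43000 + (V_4 - V_1)/36 + (V_4 - V_7)/91000 = 0
  Node 5: (V_5 - V_4)/43000 + (V_5 - V_2)/24 + (V_5 - 0)/130 = 0
  Node 6: (V_6 - V_7)/2.7 + (V_6 - V_3)/3.6 = 0
  Node 7: (V_7 - V_6)/2.7 + (V_7 - 0)/6200 + (V_7 - V_4)/91000 = 0
Collecting terms (coefficients in siemens):
  0.3342·V_1 - 0.05·V_2 - 0.02778·V_4 = 6.154
  0.09167·V_2 - 0.05·V_1 - 0.04167·V_5 = 0
  0.4253·V_3 - 0.1471·V_4 - 0.2778·V_6 = 0.01091
  0.1749·V_4 - 0.02778·V_1 - 0.1471·V_3 - 0.00002326·V_5 - 0.00001099·V_7 = 0
  0.04938·V_5 - 0.04167·V_2 - 0.00002326·V_4 = 0
  0.6481·V_6 - 0.2778·V_3 - 0.3704·V_7 = 0
  0.3705·V_7 - 0.00001099·V_4 - 0.3704·V_6 = 0
Solving these 7 simultaneous equations (Gaussian elimination) gives:
  V_1 = 23.46 V, V_2 = 20.77 V, V_3 = 23.31 V, V_4 = 23.33 V
  V_5 = 17.53 V, V_6 = 23.29 V, V_7 = 23.28 V
The requested potential is V_6 = 23.29 V.

Final answer: V_6 = 23.29 V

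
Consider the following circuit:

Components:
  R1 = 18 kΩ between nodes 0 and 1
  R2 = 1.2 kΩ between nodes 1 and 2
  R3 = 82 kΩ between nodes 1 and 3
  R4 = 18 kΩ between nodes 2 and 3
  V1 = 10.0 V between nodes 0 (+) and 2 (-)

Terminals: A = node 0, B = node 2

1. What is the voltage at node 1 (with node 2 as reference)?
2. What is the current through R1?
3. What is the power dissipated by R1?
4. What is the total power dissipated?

Nodal analysis, taking node 2 as the 0 V reference.
Source V1 fixes V_0 = 10 V.
KCL at each unknown node (sum of currents leaving = 0; resistances in Ω):
  Node 1: (V_1 - 10)/18000 + (V_1 - 0)/1200 + (V_1 - V_3)/82000 = 0
  Node 3: (V_3 - V_1)/82000 + (V_3 - 0)/18000 = 0
Collecting terms (coefficients in siemens):
  0.0009011·V_1 - 0.0000122·V_3 = 0.0005556
  0.00006775·V_3 - 0.0000122·V_1 = 0
Determinant D = (0.0009011)(0.00006775) - (-0.0000122)(-0.0000122) = 0.0000000609
V_1 = [(0.0005556)(0.00006775) - (-0.0000122)(0)]/D = 0.618 V
V_3 = [(0.0009011)(0) - (0.0005556)(-0.0000122)]/D = 0.1112 V
Part 1:
  Read off the nodal solution: V_1 = 0.618 V
Part 2:
  I_R1 = (V_0 - V_1)/R1 = (10 - 0.618)/18000 = 0.0005212 A
  Magnitude: I_R1 = 0.0005212 A
Part 3:
  I_R1 = (V_0 - V_1)/R1 = (10 - 0.618)/18000 = 0.0005212 A
  P_R1 = I_R1² × R1 = (0.0005212)² × 18000 = 0.00489 W
Part 4:
  Power in each resistor, P = (ΔV)²/R:
    P_R1 = (10 - 0.618)²/18000 = 0.00489 W
    P_R2 = (0.618 - 0)²/1200 = 0.0003183 W
    P_R3 = (0.618 - 0.1112)²/82000 = 0.000003132 W
    P_R4 = (0 - 0.1112)²/18000 = 0.0000006876 W
  P_total = P_R1 + P_R2 + P_R3 + P_R4 = 0.005212 W

Final answers:
1. V_1 = 0.618 V
2. I_R1 = 0.0005212 A
3. P_R1 = 0.00489 W
4. P_total = 0.005212 W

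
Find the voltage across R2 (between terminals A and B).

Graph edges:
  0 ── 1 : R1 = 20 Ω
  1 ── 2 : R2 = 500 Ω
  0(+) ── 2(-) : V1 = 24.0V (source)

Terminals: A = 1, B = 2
R1 and R2 are in series across V1 (node 0 → node 1 → node 2), and the output A–B is taken across R2, so this is a voltage divider.
Series current: I = V1/(R1 + R2) = 24/(20 + 500) = 24/520 = 0.04615 A
V_R2 = I × R2 = V1 × R2/(R1 + R2) = 24 × 500/520 = 23.08 V

Final answer: 23.08 V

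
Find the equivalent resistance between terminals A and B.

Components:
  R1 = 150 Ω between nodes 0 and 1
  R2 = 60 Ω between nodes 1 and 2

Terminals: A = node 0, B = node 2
Reduce the network between node 0 (A) and node 2 (B) by series/parallel combination:
  Rs1 = R1 + R2 (series, joined only at node 1) = 150 + 60 = 210 Ω
R_eq = 210 Ω

Final answer: 210 Ω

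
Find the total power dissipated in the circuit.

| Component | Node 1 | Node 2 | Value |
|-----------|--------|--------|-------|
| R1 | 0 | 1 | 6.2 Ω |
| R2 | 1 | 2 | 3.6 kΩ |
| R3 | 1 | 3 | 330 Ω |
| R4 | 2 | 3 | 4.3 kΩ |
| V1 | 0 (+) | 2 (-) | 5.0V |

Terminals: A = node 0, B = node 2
Nodal analysis, taking node 2 as the 0 V reference.
Source V1 fixes V_0 = 5 V.
KCL at each unknown node (sum of currents leaving = 0; resistances in Ω):
  Node 1: (V_1 - 5)/6.2 + (V_1 - 0)/3600 + (V_1 - V_3)/330 = 0
  Node 3: (V_3 - V_1)/330 + (V_3 - 0)/4300 = 0
Collecting terms (coefficients in siemens):
  0.1646·V_1 - 0.00303·V_3 = 0.8065
  0.003263·V_3 - 0.00303·V_1 = 0
Determinant D = (0.1646)(0.003263) - (-0.00303)(-0.00303) = 0.0005279
V_1 = [(0.8065)(0.003263) - (-0.00303)(0)]/D = 4.985 V
V_3 = [(0.1646)(0) - (0.8065)(-0.00303)]/D = 4.629 V
Power in each resistor, P = (ΔV)²/R:
  P_R1 = (5 - 4.985)²/6.2 = 0.00003756 W
  P_R2 = (4.985 - 0)²/3600 = 0.006902 W
  P_R3 = (4.985 - 4.629)²/330 = 0.0003825 W
  P_R4 = (0 - 4.629)²/4300 = 0.004984 W
P_total = P_R1 + P_R2 + P_R3 + P_R4 = 0.01231 W

Final answer: 0.01231 W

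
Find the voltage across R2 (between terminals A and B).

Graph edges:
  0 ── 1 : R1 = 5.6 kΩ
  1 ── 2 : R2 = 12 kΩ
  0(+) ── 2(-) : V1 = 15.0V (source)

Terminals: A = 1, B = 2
R1 and R2 are in series across V1 (node 0 → node 1 → node 2), and the output A–B is taken across R2, so this is a voltage divider.
Series current: I = V1/(R1 + R2) = 15/(5600 + 12000) = 15/17600 = 0.0008523 A
V_R2 = I × R2 = V1 × R2/(R1 + R2) = 15 × 12000/17600 = 10.23 V

Final answer: 10.23 V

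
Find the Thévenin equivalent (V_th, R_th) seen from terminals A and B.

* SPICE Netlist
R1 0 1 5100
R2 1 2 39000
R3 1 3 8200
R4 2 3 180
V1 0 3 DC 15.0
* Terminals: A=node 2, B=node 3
Step 1 — V_th is the open-circuit voltage V_A - V_B (nothing connected across the terminals).
Nodal analysis, taking node 3 as the 0 V reference.
Source V1 fixes V_0 = 15 V.
KCL at each unknown node (sum of currents leaving = 0; resistances in Ω):
  Node 1: (V_1 - 15)/5100 + (V_1 - V_2)/39000 + (V_1 - 0)/8200 = 0
  Node 2: (V_2 - V_1)/39000 + (V_2 - 0)/180 = 0
Collecting terms (coefficients in siemens):
  0.0003437·V_1 - 0.00002564·V_2 = 0.002941
  0.005581·V_2 - 0.00002564·V_1 = 0
Determinant D = (0.0003437)(0.005581) - (-0.00002564)(-0.00002564) = 0.000001917
V_1 = [(0.002941)(0.005581) - (-0.00002564)(0)]/D = 8.561 V
V_2 = [(0.0003437)(0) - (0.002941)(-0.00002564)]/D = 0.03933 V
V_th = V_2 - V_3 = 0.03933 - 0 = 0.03933 V
Step 2 — R_th: zero the source — replace V1 by a short circuit (node 3 merges into node 0) — and find the resistance seen between A (node 2) and B (node 0).
Reduce the network between node 2 (A) and node 0 (B) by series/parallel combination:
  Rp1 = R1 ‖ R3 (parallel, both between nodes 0 and 1) = 1/(1/5100 + 1/8200) = 3144 Ω
  Rs1 = R2 + Rp1 (series, joined only at node 1) = 39000 + 3144 = 42140 Ω
  Rp2 = R4 ‖ Rs1 (parallel, both between nodes 0 and 2) = 1/(1/180 + 1/42140) = 179.2 Ω
R_th = 179.2 Ω

Final answer: V_th = 0.03933 V, R_th = 179.2 Ω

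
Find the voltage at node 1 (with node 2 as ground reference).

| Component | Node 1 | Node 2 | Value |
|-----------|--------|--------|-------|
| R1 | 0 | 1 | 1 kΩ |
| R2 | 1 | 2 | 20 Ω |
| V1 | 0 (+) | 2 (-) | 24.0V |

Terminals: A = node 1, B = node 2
Nodal analysis, taking node 2 as the 0 V reference.
Source V1 fixes V_0 = 24 V.
KCL at each unknown node (sum of currents leaving = 0; resistances in Ω):
  Node 1: (V_1 - 24)/1000 + (V_1 - 0)/20 = 0
Collecting terms: 0.051 × V_1 = 0.024  =>  V_1 = 0.4706 V
The requested potential is V_1 = 0.4706 V.

Final answer: V_1 = 0.4706 V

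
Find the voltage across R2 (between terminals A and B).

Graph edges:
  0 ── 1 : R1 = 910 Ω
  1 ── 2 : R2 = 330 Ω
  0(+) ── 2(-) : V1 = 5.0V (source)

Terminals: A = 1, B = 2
R1 and R2 are in series across V1 (node 0 → node 1 → node 2), and the output A–B is taken across R2, so this is a voltage divider.
Series current: I = V1/(R1 + R2) = 5/(910 + 330) = 5/1240 = 0.004032 A
V_R2 = I × R2 = V1 × R2/(R1 + R2) = 5 × 330/1240 = 1.331 V

Final answer: 1.331 V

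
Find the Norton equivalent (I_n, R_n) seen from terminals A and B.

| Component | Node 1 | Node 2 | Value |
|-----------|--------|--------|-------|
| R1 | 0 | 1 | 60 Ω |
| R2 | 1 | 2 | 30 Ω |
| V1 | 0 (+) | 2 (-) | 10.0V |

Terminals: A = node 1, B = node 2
Find the Thévenin equivalent first; then I_n = V_th/R_th and R_n = R_th.
Step 1 — V_th is the open-circuit voltage V_A - V_B (nothing connected across the terminals).
Nodal analysis, taking node 2 as the 0 V reference.
Source V1 fixes V_0 = 10 V.
KCL at each unknown node (sum of currents leaving = 0; resistances in Ω):
  Node 1: (V_1 - 10)/60 + (V_1 - 0)/30 = 0
Collecting terms: 0.05 × V_1 = 0.1667  =>  V_1 = 3.333 V
V_th = V_1 - V_2 = 3.333 - 0 = 3.333 V
Step 2 — R_th: zero the source — replace V1 by a short circuit (node 2 merges into node 0) — and find the resistance seen between A (node 1) and B (node 0).
Reduce the network between node 1 (A) and node 0 (B) by series/parallel combination:
  Rp1 = R1 ‖ R2 (parallel, both between nodes 0 and 1) = 1/(1/60 + 1/30) = 20 Ω
R_th = 20 Ω
I_n = V_th/R_th = 3.333/20 = 0.1667 A, and R_n = R_th = 20 Ω

Final answer: I_n = 0.1667 A, R_n = 20 Ω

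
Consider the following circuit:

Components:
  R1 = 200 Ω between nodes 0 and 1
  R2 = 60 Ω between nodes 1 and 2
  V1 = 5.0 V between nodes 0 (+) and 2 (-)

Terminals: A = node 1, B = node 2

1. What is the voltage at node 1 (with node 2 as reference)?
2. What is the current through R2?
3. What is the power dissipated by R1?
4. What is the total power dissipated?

Nodal analysis, taking node 2 as the 0 V reference.
Source V1 fixes V_0 = 5 V.
KCL at each unknown node (sum of currents leaving = 0; resistances in Ω):
  Node 1: (V_1 - 5)/200 + (V_1 - 0)/60 = 0
Collecting terms: 0.02167 × V_1 = 0.025  =>  V_1 = 1.154 V
Part 1:
  Read off the nodal solution: V_1 = 1.154 V
Part 2:
  I_R2 = (V_1 - V_2)/R2 = (1.154 - 0)/60 = 0.01923 A
  Magnitude: I_R2 = 0.01923 A
Part 3:
  I_R1 = (V_0 - V_1)/R1 = (5 - 1.154)/200 = 0.01923 A
  P_R1 = I_R1² × R1 = (0.01923)² × 200 = 0.07396 W
Part 4:
  Power in each resistor, P = (ΔV)²/R:
    P_R1 = (5 - 1.154)²/200 = 0.07396 W
    P_R2 = (1.154 - 0)²/60 = 0.02219 W
  P_total = P_R1 + P_R2 = 0.09615 W

Final answers:
1. V_1 = 1.154 V
2. I_R2 = 0.01923 A
3. P_R1 = 0.07396 W
4. P_total = 0.09615 W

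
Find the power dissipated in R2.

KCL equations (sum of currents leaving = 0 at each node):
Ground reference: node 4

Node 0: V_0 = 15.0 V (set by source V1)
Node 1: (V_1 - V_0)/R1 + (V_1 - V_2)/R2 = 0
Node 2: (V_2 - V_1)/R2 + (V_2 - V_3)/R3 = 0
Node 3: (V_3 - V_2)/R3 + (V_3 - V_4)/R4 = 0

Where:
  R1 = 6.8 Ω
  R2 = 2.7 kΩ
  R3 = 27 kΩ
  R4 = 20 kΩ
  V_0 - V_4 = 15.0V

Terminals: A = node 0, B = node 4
Nodal analysis, taking node 4 as the 0 V reference.
Source V1 fixes V_0 = 15 V.
KCL at each unknown node (sum of currents leaving = 0; resistances in Ω):
  Node 1: (V_1 - 15)/6.8 + (V_1 - V_2)/2700 = 0
  Node 2: (V_2 - V_1)/2700 + (V_2 - V_3)/27000 = 0
  Node 3: (V_3 - V_2)/27000 + (V_3 - 0)/20000 = 0
Collecting terms (coefficients in siemens):
  0.1474·V_1 - 0.0003704·V_2 = 2.206
  0.0004074·V_2 - 0.0003704·V_1 - 0.00003704·V_3 = 0
  0.00008704·V_3 - 0.00003704·V_2 = 0
Solving these 3 simultaneous equations (Gaussian elimination) gives:
  V_1 = 15 V, V_2 = 14.18 V, V_3 = 6.035 V
I_R2 = (V_1 - V_2)/R2 = (15 - 14.18)/2700 = 0.0003018 A
P_R2 = I_R2² × R2 = (0.0003018)² × 2700 = 0.0002459 W

Final answer: 0.0002459 W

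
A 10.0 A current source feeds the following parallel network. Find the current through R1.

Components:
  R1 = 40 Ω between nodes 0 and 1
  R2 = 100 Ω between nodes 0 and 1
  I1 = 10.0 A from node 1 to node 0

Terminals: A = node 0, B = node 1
All resistors sit directly between nodes 0 and 1, so they are in parallel and share one voltage V; the full source current 10 A splits among them.
1/R_par = 1/40 + 1/100 = 0.035 S  =>  R_par = 28.57 Ω
V = I × R_par = 10 × 28.57 = 285.7 V
I_R1 = V/R1 = 285.7/40 = 7.143 A

Final answer: 7.143 A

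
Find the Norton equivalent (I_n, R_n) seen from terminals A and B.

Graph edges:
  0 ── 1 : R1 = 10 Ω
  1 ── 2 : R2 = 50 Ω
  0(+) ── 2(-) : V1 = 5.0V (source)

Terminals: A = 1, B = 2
Find the Thévenin equivalent first; then I_n = V_th/R_th and R_n = R_th.
Step 1 — V_th is the open-circuit voltage V_A - V_B (nothing connected across the terminals).
Nodal analysis, taking node 2 as the 0 V reference.
Source V1 fixes V_0 = 5 V.
KCL at each unknown node (sum of currents leaving = 0; resistances in Ω):
  Node 1: (V_1 - 5)/10 + (V_1 - 0)/50 = 0
Collecting terms: 0.12 × V_1 = 0.5  =>  V_1 = 4.167 V
V_th = V_1 - V_2 = 4.167 - 0 = 4.167 V
Step 2 — R_th: zero the source — replace V1 by a short circuit (node 2 merges into node 0) — and find the resistance seen between A (node 1) and B (node 0).
Reduce the network between node 1 (A) and node 0 (B) by series/parallel combination:
  Rp1 = R1 ‖ R2 (parallel, both between nodes 0 and 1) = 1/(1/10 + 1/50) = 8.333 Ω
R_th = 8.333 Ω
I_n = V_th/R_th = 4.167/8.333 = 0.5 A, and R_n = R_th = 8.333 Ω

Final answer: I_n = 0.5 A, R_n = 8.333 Ω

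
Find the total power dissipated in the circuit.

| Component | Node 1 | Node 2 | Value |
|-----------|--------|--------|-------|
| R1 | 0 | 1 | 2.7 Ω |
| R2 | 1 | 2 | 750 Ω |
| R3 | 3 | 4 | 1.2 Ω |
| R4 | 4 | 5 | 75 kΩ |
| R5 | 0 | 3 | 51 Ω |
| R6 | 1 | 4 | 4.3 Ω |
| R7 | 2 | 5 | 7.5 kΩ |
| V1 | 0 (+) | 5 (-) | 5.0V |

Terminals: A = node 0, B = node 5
Nodal analysis, taking node 5 as the 0 V reference.
Source V1 fixes V_0 = 5 V.
KCL at each unknown node (sum of currents leaving = 0; resistances in Ω):
  Node 1: (V_1 - 5)/2.7 + (V_1 - V_2)/750 + (V_1 - V_4)/4.3 = 0
  Node 2: (V_2 - V_1)/750 + (V_2 - 0)/7500 = 0
  Node 3: (V_3 - V_4)/1.2 + (V_3 - 5)/51 = 0
  Node 4: (V_4 - V_3)/1.2 + (V_4 - 0)/75000 + (V_4 - V_1)/4.3 = 0
Collecting terms (coefficients in siemens):
  0.6043·V_1 - 0.001333·V_2 - 0.2326·V_4 = 1.852
  0.001467·V_2 - 0.001333·V_1 = 0
  0.8529·V_3 - 0.8333·V_4 = 0.09804
  1.066·V_4 - 0.2326·V_1 - 0.8333·V_3 = 0
Solving these 4 simultaneous equations (Gaussian elimination) gives:
  V_1 = 4.998 V, V_2 = 4.544 V, V_3 = 4.998 V, V_4 = 4.998 V
Power in each resistor, P = (ΔV)²/R:
  P_R1 = (5 - 4.998)²/2.7 = 0.000001096 W
  P_R2 = (4.998 - 4.544)²/750 = 0.0002753 W
  P_R3 = (4.998 - 4.998)²/1.2 = 0.000000001513 W
  P_R4 = (4.998 - 0)²/75000 = 0.0003331 W
  P_R5 = (5 - 4.998)²/51 = 0.00000006432 W
  P_R6 = (4.998 - 4.998)²/4.3 = 0.000000004167 W
  P_R7 = (4.544 - 0)²/7500 = 0.002753 W
P_total = P_R1 + P_R2 + P_R3 + P_R4 + P_R5 + P_R6 + P_R7 = 0.003362 W

Final answer: 0.003362 W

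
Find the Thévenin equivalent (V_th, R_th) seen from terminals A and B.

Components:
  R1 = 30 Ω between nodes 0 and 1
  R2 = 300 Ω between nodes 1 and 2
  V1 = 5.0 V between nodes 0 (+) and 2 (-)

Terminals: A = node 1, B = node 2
Step 1 — V_th is the open-circuit voltage V_A - V_B (nothing connected across the terminals).
Nodal analysis, taking node 2 as the 0 V reference.
Source V1 fixes V_0 = 5 V.
KCL at each unknown node (sum of currents leaving = 0; resistances in Ω):
  Node 1: (V_1 - 5)/30 + (V_1 - 0)/300 = 0
Collecting terms: 0.03667 × V_1 = 0.1667  =>  V_1 = 4.545 V
V_th = V_1 - V_2 = 4.545 - 0 = 4.545 V
Step 2 — R_th: zero the source — replace V1 by a short circuit (node 2 merges into node 0) — and find the resistance seen between A (node 1) and B (node 0).
Reduce the network between node 1 (A) and node 0 (B) by series/parallel combination:
  Rp1 = R1 ‖ R2 (parallel, both between nodes 0 and 1) = 1/(1/30 + 1/300) = 27.27 Ω
R_th = 27.27 Ω

Final answer: V_th = 4.545 V, R_th = 27.27 Ω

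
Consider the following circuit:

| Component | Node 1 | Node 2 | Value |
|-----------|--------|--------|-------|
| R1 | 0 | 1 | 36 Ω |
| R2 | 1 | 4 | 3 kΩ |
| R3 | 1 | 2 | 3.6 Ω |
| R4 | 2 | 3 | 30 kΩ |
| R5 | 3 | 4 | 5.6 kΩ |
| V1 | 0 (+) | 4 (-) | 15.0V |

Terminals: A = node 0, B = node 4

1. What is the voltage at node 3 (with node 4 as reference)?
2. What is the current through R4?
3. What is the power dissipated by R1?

Nodal analysis, taking node 4 as the 0 V reference.
Source V1 fixes V_0 = 15 V.
KCL at each unknown node (sum of currents leaving = 0; resistances in Ω):
  Node 1: (V_1 - 15)/36 + (V_1 - 0)/3000 + (V_1 - V_2)/3.6 = 0
  Node 2: (V_2 - V_1)/3.6 + (V_2 - V_3)/30000 = 0
  Node 3: (V_3 - V_2)/30000 + (V_3 - 0)/5600 = 0
Collecting terms (coefficients in siemens):
  0.3059·V_1 - 0.2778·V_2 = 0.4167
  0.2778·V_2 - 0.2778·V_1 - 0.00003333·V_3 = 0
  0.0002119·V_3 - 0.00003333·V_2 = 0
Solving these 3 simultaneous equations (Gaussian elimination) gives:
  V_1 = 14.81 V, V_2 = 14.81 V, V_3 = 2.329 V
Part 1:
  Read off the nodal solution: V_3 = 2.329 V
Part 2:
  I_R4 = (V_2 - V_3)/R4 = (14.81 - 2.329)/30000 = 0.0004159 A
  Magnitude: I_R4 = 0.0004159 A
Part 3:
  I_R1 = (V_0 - V_1)/R1 = (15 - 14.81)/36 = 0.005352 A
  P_R1 = I_R1² × R1 = (0.005352)² × 36 = 0.001031 W

Final answers:
1. V_3 = 2.329 V
2. I_R4 = 0.0004159 A
3. P_R1 = 0.001031 W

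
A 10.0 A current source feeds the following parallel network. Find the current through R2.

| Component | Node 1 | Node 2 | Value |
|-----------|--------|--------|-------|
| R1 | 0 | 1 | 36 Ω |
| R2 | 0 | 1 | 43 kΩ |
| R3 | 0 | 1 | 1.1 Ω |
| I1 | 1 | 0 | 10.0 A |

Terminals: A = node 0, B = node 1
All resistors sit directly between nodes 0 and 1, so they are in parallel and share one voltage V; the full source current 10 A splits among them.
1/R_par = 1/36 + 1/43000 + 1/1.1 = 0.9369 S  =>  R_par = 1.067 Ω
V = I × R_par = 10 × 1.067 = 10.67 V
I_R2 = V/R2 = 10.67/43000 = 0.0002482 A

Final answer: 0.0002482 A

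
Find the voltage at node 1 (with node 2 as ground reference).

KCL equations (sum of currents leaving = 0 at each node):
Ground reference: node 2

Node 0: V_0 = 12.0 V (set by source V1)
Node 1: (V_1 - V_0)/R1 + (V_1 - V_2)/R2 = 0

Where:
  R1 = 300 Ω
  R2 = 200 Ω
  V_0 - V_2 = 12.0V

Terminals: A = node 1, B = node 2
Nodal analysis, taking node 2 as the 0 V reference.
Source V1 fixes V_0 = 12 V.
KCL at each unknown node (sum of currents leaving = 0; resistances in Ω):
  Node 1: (V_1 - 12)/300 + (V_1 - 0)/200 = 0
Collecting terms: 0.008333 × V_1 = 0.04  =>  V_1 = 4.8 V
The requested potential is V_1 = 4.8 V.

Final answer: V_1 = 4.8 V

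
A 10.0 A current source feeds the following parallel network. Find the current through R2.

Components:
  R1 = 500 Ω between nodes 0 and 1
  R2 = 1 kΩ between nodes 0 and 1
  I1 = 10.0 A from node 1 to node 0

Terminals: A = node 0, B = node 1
All resistors sit directly between nodes 0 and 1, so they are in parallel and share one voltage V; the full source current 10 A splits among them.
1/R_par = 1/500 + 1/1000 = 0.003 S  =>  R_par = 333.3 Ω
V = I × R_par = 10 × 333.3 = 3333 V
I_R2 = V/R2 = 3333/1000 = 3.333 A

Final answer: 3.333 A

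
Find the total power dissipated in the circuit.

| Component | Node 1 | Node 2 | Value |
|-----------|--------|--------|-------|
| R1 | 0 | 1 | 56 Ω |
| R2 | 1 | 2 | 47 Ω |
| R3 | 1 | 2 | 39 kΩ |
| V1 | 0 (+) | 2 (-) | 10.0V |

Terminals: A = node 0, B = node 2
Nodal analysis, taking node 2 as the 0 V reference.
Source V1 fixes V_0 = 10 V.
KCL at each unknown node (sum of currents leaving = 0; resistances in Ω):
  Node 1: (V_1 - 10)/56 + (V_1 - 0)/47 + (V_1 - 0)/39000 = 0
Collecting terms: 0.03916 × V_1 = 0.1786  =>  V_1 = 4.56 V
Power in each resistor, P = (ΔV)²/R:
  P_R1 = (10 - 4.56)²/56 = 0.5284 W
  P_R2 = (4.56 - 0)²/47 = 0.4424 W
  P_R3 = (4.56 - 0)²/39000 = 0.0005332 W
P_total = P_R1 + P_R2 + P_R3 = 0.9714 W

Final answer: 0.9714 W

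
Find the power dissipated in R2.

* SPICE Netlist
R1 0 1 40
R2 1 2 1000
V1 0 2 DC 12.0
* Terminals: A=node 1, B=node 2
Nodal analysis, taking node 2 as the 0 V reference.
Source V1 fixes V_0 = 12 V.
KCL at each unknown node (sum of currents leaving = 0; resistances in Ω):
  Node 1: (V_1 - 12)/40 + (V_1 - 0)/1000 = 0
Collecting terms: 0.026 × V_1 = 0.3  =>  V_1 = 11.54 V
I_R2 = (V_1 - V_2)/R2 = (11.54 - 0)/1000 = 0.01154 A
P_R2 = I_R2² × R2 = (0.01154)² × 1000 = 0.1331 W

Final answer: 0.1331 W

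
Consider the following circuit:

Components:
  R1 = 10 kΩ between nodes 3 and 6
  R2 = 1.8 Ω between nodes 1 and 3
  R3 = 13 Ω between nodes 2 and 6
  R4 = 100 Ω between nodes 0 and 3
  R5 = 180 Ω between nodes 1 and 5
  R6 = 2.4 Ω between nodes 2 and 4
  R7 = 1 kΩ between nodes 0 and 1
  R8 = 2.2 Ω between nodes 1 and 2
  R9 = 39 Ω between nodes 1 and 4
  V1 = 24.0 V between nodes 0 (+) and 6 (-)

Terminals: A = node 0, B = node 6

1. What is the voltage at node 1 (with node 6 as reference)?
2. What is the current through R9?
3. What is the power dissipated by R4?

Nodal analysis, taking node 6 as the 0 V reference.
Source V1 fixes V_0 = 24 V.
KCL at each unknown node (sum of currents leaving = 0; resistances in Ω):
  Node 1: (V_1 - V_3)/1.8 + (V_1 - V_5)/180 + (V_1 - 24)/1000 + (V_1 - V_2)/2.2 + (V_1 - V_4)/39 = 0
  Node 2: (V_2 - 0)/13 + (V_2 - V_4)/2.4 + (V_2 - V_1)/2.2 = 0
  Node 3: (V_3 - 0)/10000 + (V_3 - V_1)/1.8 + (V_3 - 24)/100 = 0
  Node 4: (V_4 - V_2)/2.4 + (V_4 - V_1)/39 = 0
  Node 5: (V_5 - V_1)/180 = 0
Collecting terms (coefficients in siemens):
  1.042·V_1 - 0.4545·V_2 - 0.5556·V_3 - 0.02564·V_4 - 0.005556·V_5 = 0.024
  0.9481·V_2 - 0.4545·V_1 - 0.4167·V_4 = 0
  0.5657·V_3 - 0.5556·V_1 = 0.24
  0.4423·V_4 - 0.02564·V_1 - 0.4167·V_2 = 0
  0.005556·V_5 - 0.005556·V_1 = 0
Solving these 5 simultaneous equations (Gaussian elimination) gives:
  V_1 = 3.364 V, V_2 = 2.899 V, V_3 = 3.729 V, V_4 = 2.926 V
  V_5 = 3.364 V
Part 1:
  Read off the nodal solution: V_1 = 3.364 V
Part 2:
  I_R9 = (V_1 - V_4)/R9 = (3.364 - 2.926)/39 = 0.01125 A
  Magnitude: I_R9 = 0.01125 A
Part 3:
  I_R4 = (V_0 - V_3)/R4 = (24 - 3.729)/100 = 0.2027 A
  P_R4 = I_R4² × R4 = (0.2027)² × 100 = 4.109 W

Final answers:
1. V_1 = 3.364 V
2. I_R9 = 0.01125 A
3. P_R4 = 4.109 W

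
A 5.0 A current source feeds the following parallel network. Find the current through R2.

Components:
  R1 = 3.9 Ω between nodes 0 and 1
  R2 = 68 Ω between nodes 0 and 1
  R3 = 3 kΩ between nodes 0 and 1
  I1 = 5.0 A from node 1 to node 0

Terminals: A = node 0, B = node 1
All resistors sit directly between nodes 0 and 1, so they are in parallel and share one voltage V; the full source current 5 A splits among them.
1/R_par = 1/3.9 + 1/68 + 1/3000 = 0.2714 S  =>  R_par = 3.684 Ω
V = I × R_par = 5 × 3.684 = 18.42 V
I_R2 = V/R2 = 18.42/68 = 0.2709 A

Final answer: 0.2709 A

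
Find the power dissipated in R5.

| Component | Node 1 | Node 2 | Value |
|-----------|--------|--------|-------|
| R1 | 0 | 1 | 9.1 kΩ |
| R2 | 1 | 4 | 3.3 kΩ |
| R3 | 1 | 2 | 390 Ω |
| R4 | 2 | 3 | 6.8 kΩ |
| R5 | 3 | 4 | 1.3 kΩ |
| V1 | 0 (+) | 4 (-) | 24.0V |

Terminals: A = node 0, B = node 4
Nodal analysis, taking node 4 as the 0 V reference.
Source V1 fixes V_0 = 24 V.
KCL at each unknown node (sum of currents leaving = 0; resistances in Ω):
  Node 1: (V_1 - 24)/9100 + (V_1 - 0)/3300 + (V_1 - V_2)/390 = 0
  Node 2: (V_2 - V_1)/390 + (V_2 - V_3)/6800 = 0
  Node 3: (V_3 - V_2)/6800 + (V_3 - 0)/1300 = 0
Collecting terms (coefficients in siemens):
  0.002977·V_1 - 0.002564·V_2 = 0.002637
  0.002711·V_2 - 0.002564·V_1 - 0.0001471·V_3 = 0
  0.0009163·V_3 - 0.0001471·V_2 = 0
Solving these 3 simultaneous equations (Gaussian elimination) gives:
  V_1 = 4.97 V, V_2 = 4.741 V, V_3 = 0.7609 V
I_R5 = (V_3 - V_4)/R5 = (0.7609 - 0)/1300 = 0.0005853 A
P_R5 = I_R5² × R5 = (0.0005853)² × 1300 = 0.0004454 W

Final answer: 0.0004454 W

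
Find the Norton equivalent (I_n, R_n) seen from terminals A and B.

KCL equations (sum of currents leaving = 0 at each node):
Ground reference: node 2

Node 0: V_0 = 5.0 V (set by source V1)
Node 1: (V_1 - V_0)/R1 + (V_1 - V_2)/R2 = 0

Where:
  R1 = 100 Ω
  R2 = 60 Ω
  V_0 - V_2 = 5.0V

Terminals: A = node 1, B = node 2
Find the Thévenin equivalent first; then I_n = V_th/R_th and R_n = R_th.
Step 1 — V_th is the open-circuit voltage V_A - V_B (nothing connected across the terminals).
Nodal analysis, taking node 2 as the 0 V reference.
Source V1 fixes V_0 = 5 V.
KCL at each unknown node (sum of currents leaving = 0; resistances in Ω):
  Node 1: (V_1 - 5)/100 + (V_1 - 0)/60 = 0
Collecting terms: 0.02667 × V_1 = 0.05  =>  V_1 = 1.875 V
V_th = V_1 - V_2 = 1.875 - 0 = 1.875 V
Step 2 — R_th: zero the source — replace V1 by a short circuit (node 2 merges into node 0) — and find the resistance seen between A (node 1) and B (node 0).
Reduce the network between node 1 (A) and node 0 (B) by series/parallel combination:
  Rp1 = R1 ‖ R2 (parallel, both between nodes 0 and 1) = 1/(1/100 + 1/60) = 37.5 Ω
R_th = 37.5 Ω
I_n = V_th/R_th = 1.875/37.5 = 0.05 A, and R_n = R_th = 37.5 Ω

Final answer: I_n = 0.05 A, R_n = 37.5 Ω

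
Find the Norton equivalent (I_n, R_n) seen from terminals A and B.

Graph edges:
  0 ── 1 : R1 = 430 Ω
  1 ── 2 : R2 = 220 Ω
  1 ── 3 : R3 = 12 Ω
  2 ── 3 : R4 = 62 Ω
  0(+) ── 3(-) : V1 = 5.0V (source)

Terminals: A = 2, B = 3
Find the Thévenin equivalent first; then I_n = V_th/R_th and R_n = R_th.
Step 1 — V_th is the open-circuit voltage V_A - V_B (nothing connected across the terminals).
Nodal analysis, taking node 3 as the 0 V reference.
Source V1 fixes V_0 = 5 V.
KCL at each unknown node (sum of currents leaving = 0; resistances in Ω):
  Node 1: (V_1 - 5)/430 + (V_1 - V_2)/220 + (V_1 - 0)/12 = 0
  Node 2: (V_2 - V_1)/220 + (V_2 - 0)/62 = 0
Collecting terms (coefficients in siemens):
  0.0902·V_1 - 0.004545·V_2 = 0.01163
  0.02067·V_2 - 0.004545·V_1 = 0
Determinant D = (0.0902)(0.02067) - (-0.004545)(-0.004545) = 0.001844
V_1 = [(0.01163)(0.02067) - (-0.004545)(0)]/D = 0.1304 V
V_2 = [(0.0902)(0) - (0.01163)(-0.004545)]/D = 0.02866 V
V_th = V_2 - V_3 = 0.02866 - 0 = 0.02866 V
Step 2 — R_th: zero the source — replace V1 by a short circuit (node 3 merges into node 0) — and find the resistance seen between A (node 2) and B (node 0).
Reduce the network between node 2 (A) and node 0 (B) by series/parallel combination:
  Rp1 = R1 ‖ R3 (parallel, both between nodes 0 and 1) = 1/(1/430 + 1/12) = 11.67 Ω
  Rs1 = R2 + Rp1 (series, joined only at node 1) = 220 + 11.67 = 231.7 Ω
  Rp2 = R4 ‖ Rs1 (parallel, both between nodes 0 and 2) = 1/(1/62 + 1/231.7) = 48.91 Ω
R_th = 48.91 Ω
I_n = V_th/R_th = 0.02866/48.91 = 0.0005859 A, and R_n = R_th = 48.91 Ω

Final answer: I_n = 0.0005859 A, R_n = 48.91 Ω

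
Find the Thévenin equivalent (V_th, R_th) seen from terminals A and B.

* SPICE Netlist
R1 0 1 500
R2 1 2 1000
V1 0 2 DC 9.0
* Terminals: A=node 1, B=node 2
Step 1 — V_th is the open-circuit voltage V_A - V_B (nothing connected across the terminals).
Nodal analysis, taking node 2 as the 0 V reference.
Source V1 fixes V_0 = 9 V.
KCL at each unknown node (sum of currents leaving = 0; resistances in Ω):
  Node 1: (V_1 - 9)/500 + (V_1 - 0)/1000 = 0
Collecting terms: 0.003 × V_1 = 0.018  =>  V_1 = 6 V
V_th = V_1 - V_2 = 6 - 0 = 6 V
Step 2 — R_th: zero the source — replace V1 by a short circuit (node 2 merges into node 0) — and find the resistance seen between A (node 1) and B (node 0).
Reduce the network between node 1 (A) and node 0 (B) by series/parallel combination:
  Rp1 = R1 ‖ R2 (parallel, both between nodes 0 and 1) = 1/(1/500 + 1/1000) = 333.3 Ω
R_th = 333.3 Ω

Final answer: V_th = 6 V, R_th = 333.3 Ω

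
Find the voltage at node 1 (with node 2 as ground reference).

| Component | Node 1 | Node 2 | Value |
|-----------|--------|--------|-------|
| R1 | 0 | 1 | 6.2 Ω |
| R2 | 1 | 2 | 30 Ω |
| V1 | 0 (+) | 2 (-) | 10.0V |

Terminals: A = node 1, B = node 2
Nodal analysis, taking node 2 as the 0 V reference.
Source V1 fixes V_0 = 10 V.
KCL at each unknown node (sum of currents leaving = 0; resistances in Ω):
  Node 1: (V_1 - 10)/6.2 + (V_1 - 0)/30 = 0
Collecting terms: 0.1946 × V_1 = 1.613  =>  V_1 = 8.287 V
The requested potential is V_1 = 8.287 V.

Final answer: V_1 = 8.287 V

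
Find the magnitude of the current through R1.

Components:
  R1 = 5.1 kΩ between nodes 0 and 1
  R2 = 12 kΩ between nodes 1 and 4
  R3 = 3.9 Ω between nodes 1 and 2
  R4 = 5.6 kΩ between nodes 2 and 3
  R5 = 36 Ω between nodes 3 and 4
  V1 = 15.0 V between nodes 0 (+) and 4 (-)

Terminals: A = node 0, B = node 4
Nodal analysis, taking node 4 as the 0 V reference.
Source V1 fixes V_0 = 15 V.
KCL at each unknown node (sum of currents leaving = 0; resistances in Ω):
  Node 1: (V_1 - 15)/5100 + (V_1 - 0)/12000 + (V_1 - V_2)/3.9 = 0
  Node 2: (V_2 - V_1)/3.9 + (V_2 - V_3)/5600 = 0
  Node 3: (V_3 - V_2)/5600 + (V_3 - 0)/36 = 0
Collecting terms (coefficients in siemens):
  0.2567·V_1 - 0.2564·V_2 = 0.002941
  0.2566·V_2 - 0.2564·V_1 - 0.0001786·V_3 = 0
  0.02796·V_3 - 0.0001786·V_2 = 0
Solving these 3 simultaneous equations (Gaussian elimination) gives:
  V_1 = 6.44 V, V_2 = 6.435 V, V_3 = 0.04111 V
I_R1 = (V_0 - V_1)/R1 = (15 - 6.44)/5100 = 0.001678 A
|I_R1| = 0.001678 A

Final answer: |I_R1| = 0.001678 A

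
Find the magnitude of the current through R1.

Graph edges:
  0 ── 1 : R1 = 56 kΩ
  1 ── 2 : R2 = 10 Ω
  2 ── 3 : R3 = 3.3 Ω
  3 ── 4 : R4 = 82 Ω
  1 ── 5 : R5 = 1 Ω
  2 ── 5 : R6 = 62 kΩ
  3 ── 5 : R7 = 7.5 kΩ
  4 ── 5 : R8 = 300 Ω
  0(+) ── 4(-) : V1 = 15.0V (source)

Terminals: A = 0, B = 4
Nodal analysis, taking node 4 as the 0 V reference.
Source V1 fixes V_0 = 15 V.
KCL at each unknown node (sum of currents leaving = 0; resistances in Ω):
  Node 1: (V_1 - 15)/56000 + (V_1 - V_2)/10 + (V_1 - V_5)/1 = 0
  Node 2: (V_2 - V_1)/10 + (V_2 - V_3)/3.3 + (V_2 - V_5)/62000 = 0
  Node 3: (V_3 - V_2)/3.3 + (V_3 - 0)/82 + (V_3 - V_5)/7500 = 0
  Node 5: (V_5 - V_1)/1 + (V_5 - V_2)/62000 + (V_5 - V_3)/7500 + (V_5 - 0)/300 = 0
Collecting terms (coefficients in siemens):
  1.1·V_1 - 0.1·V_2 - 1·V_5 = 0.0002679
  0.403·V_2 - 0.1·V_1 - 0.303·V_3 - 0.00001613·V_5 = 0
  0.3154·V_3 - 0.303·V_2 - 0.0001333·V_5 = 0
  1.003·V_5 - 1·V_1 - 0.00001613·V_2 - 0.0001333·V_3 = 0
Solving these 4 simultaneous equations (Gaussian elimination) gives:
  V_1 = 0.01936 V, V_2 = 0.01733 V, V_3 = 0.01666 V, V_5 = 0.01929 V
I_R1 = (V_0 - V_1)/R1 = (15 - 0.01936)/56000 = 0.0002675 A
|I_R1| = 0.0002675 A

Final answer: |I_R1| = 0.0002675 A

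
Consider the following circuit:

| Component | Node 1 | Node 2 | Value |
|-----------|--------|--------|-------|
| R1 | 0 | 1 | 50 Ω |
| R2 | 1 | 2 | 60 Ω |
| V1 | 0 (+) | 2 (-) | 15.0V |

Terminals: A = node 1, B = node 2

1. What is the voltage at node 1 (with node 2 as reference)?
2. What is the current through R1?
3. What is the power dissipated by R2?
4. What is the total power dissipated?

Nodal analysis, taking node 2 as the 0 V reference.
Source V1 fixes V_0 = 15 V.
KCL at each unknown node (sum of currents leaving = 0; resistances in Ω):
  Node 1: (V_1 - 15)/50 + (V_1 - 0)/60 = 0
Collecting terms: 0.03667 × V_1 = 0.3  =>  V_1 = 8.182 V
Part 1:
  Read off the nodal solution: V_1 = 8.182 V
Part 2:
  I_R1 = (V_0 - V_1)/R1 = (15 - 8.182)/50 = 0.1364 A
  Magnitude: I_R1 = 0.1364 A
Part 3:
  I_R2 = (V_1 - V_2)/R2 = (8.182 - 0)/60 = 0.1364 A
  P_R2 = I_R2² × R2 = (0.1364)² × 60 = 1.116 W
Part 4:
  Power in each resistor, P = (ΔV)²/R:
    P_R1 = (15 - 8.182)²/50 = 0.9298 W
    P_R2 = (8.182 - 0)²/60 = 1.116 W
  P_total = P_R1 + P_R2 = 2.045 W

Final answers:
1. V_1 = 8.182 V
2. I_R1 = 0.1364 A
3. P_R2 = 1.116 W
4. P_total = 2.045 W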